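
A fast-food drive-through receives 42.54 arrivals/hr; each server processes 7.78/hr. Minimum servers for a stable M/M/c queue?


Stability requires cμ > λ ⇔ c > λ/μ.
λ/μ = 42.54/7.78 = 5.4679
Minimum integer c = ⌊5.4679⌋ + 1 = 6
Check: 6·7.78 = 46.68 > 42.54, while 5·7.78 = 38.90 ≤ 42.54

Final: 6 servers


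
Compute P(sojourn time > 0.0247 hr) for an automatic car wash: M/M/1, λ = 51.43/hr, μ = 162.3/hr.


W ~ Exponential(μ−λ) for M/M/1.
μ − λ = 162.3 − 51.43 = 110.8700
P(W > t) = e^{−(μ−λ)t} = e^{−2.7385} = 0.064668

Final: 0.064668


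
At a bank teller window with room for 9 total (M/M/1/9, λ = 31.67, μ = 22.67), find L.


ρ = 31.67/22.67 = 1.3970
L = ρ[1 − (K+1)ρ^K + Kρ^(K+1)] / [(1−ρ)(1−ρ^(K+1))]
Numerator: 1.3970·(1 − 10·20.266040 + 9·28.311666) = 74.243031
Denominator: (-0.3970)·(-27.311666) = 10.842744
L = 74.243031/10.842744 = 6.8473

Final: 6.8473


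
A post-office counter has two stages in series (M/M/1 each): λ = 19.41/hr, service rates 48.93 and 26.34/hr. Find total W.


Each node sees arrival rate λ = 19.41/hr (tandem ⇒ throughput preserved).
W₁ = 1/(μ₁−λ) = 1/(48.93−19.41) = 0.03388 hr
W₂ = 1/(μ₂−λ) = 1/(26.34−19.41) = 0.14430 hr
W_total = W₁ + W₂ = 0.03388 + 0.14430 = 0.17818 hr

Final: 0.17818 hr


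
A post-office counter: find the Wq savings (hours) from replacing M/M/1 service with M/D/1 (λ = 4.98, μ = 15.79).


ρ = 4.98/15.79 = 0.3154
Wq(M/M/1) = ρ/(μ−λ) = 0.3154/10.81 = 0.02918 hr
Wq(M/D/1) = ρ/(2(μ−λ)) = 0.01459 hr
Savings = 0.02918 − 0.01459 = 0.01459 hr

Final: 0.01459 hr


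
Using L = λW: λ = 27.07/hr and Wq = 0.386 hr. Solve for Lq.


Lq = λWq = 27.07·0.386 = 10.4490

Final: 10.4490


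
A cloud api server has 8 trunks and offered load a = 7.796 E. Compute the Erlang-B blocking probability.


B(c,a) = (a^c/c!) / Σ_{k=0}^{c} a^k/k!
a^8/8! = 338.418519
Σ terms (k=0..8): 1.00000 + 7.79600 + 30.38881 + 78.97038 + 153.91328 + 239.98158 + 311.81606 + 347.27401 + 338.41852 = 1509.558634
B = 338.418519/1509.558634 = 0.224184

Final: 0.224184


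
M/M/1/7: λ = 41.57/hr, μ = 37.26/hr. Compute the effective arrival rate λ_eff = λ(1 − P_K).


ρ = 1.1157; P_K = (1−ρ)ρ^7/(1−ρ^8) = 0.177713
λ_eff = λ(1 − P_K) = 41.57·(1 − 0.177713) = 41.57·0.822287 = 34.1825 /hr

Final: 34.1825 /hr


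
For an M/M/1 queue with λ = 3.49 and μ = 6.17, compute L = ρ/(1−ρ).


ρ = λ/μ = 3.49/6.17 = 0.5656
L = ρ/(1−ρ) = 0.5656/(1 − 0.5656) = 0.5656/0.4344 = 1.3022

Final: 1.3022


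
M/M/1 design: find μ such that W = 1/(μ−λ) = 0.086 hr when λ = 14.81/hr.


W = 1/(μ−λ) ⇒ μ − λ = 1/W = 1/0.086 = 11.6279
μ = λ + 1/W = 14.81 + 11.6279 = 26.4379 per hr

Final: 26.4379 /hr


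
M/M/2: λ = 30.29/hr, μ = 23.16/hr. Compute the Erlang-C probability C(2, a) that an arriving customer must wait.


a = λ/μ = 1.3079; ρ = a/2 = 0.6539
P₀ = 0.209242 (from M/M/c formula)
C(c,a) = [a^c/(c!(1−ρ))]·P₀ = [1.71049/(2·0.3461)]·0.209242
= 2.47131·0.209242 = 0.517100

Final: 0.517100


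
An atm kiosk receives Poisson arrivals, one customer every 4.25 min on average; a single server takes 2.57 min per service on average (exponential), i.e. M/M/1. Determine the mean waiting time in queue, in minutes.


λ = 60/4.25 = 14.1176 /hr
μ = 60/2.57 = 23.3463 /hr
ρ = λ/μ = 14.1176/23.3463 = 0.6047
Wq = ρ/(μ−λ) = 0.6047/(23.3463−14.1176) = 0.06552 hr
In minutes: 0.06552·60 = 3.931 min

Final: 3.931 min


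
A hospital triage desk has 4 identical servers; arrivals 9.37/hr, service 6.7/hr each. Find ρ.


ρ = λ/(cμ) = 9.37/(4·6.7) = 9.37/26.80 = 0.3496

Final: 0.3496


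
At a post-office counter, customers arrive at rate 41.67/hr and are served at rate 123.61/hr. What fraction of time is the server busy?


ρ = λ/μ = 41.67/123.61 = 0.3371

Final: 0.3371


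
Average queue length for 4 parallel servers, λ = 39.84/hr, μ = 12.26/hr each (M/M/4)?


a = λ/μ = 3.2496; ρ = a/4 = 0.8124
P₀ = 0.024990
Lq = P₀·a^c·ρ / (c!·(1−ρ)²) = 0.024990·111.51042·0.8124/(24·0.03519)
= 2.68023

Final: 2.68023


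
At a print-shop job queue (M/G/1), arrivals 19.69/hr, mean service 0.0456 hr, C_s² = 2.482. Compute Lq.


ρ = λ·E[S] = 19.69·0.0456 = 0.8979
Lq = ρ²(1+C_s²)/(2(1−ρ)) = 0.8062·(1+2.482)/(2·0.1021)
= 0.8062·3.4820/0.2043 = 13.74172

Final: 13.74172


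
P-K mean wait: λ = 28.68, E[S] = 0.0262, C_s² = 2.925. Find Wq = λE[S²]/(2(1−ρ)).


ρ = λ·E[S] = 28.68·0.0262 = 0.7514
E[S²] = E[S]²(1+C_s²) = 0.0262²·(1+2.925) = 0.002694
Wq = λ·E[S²]/(2(1−ρ)) = 28.68·0.002694/(2·0.2486) = 0.15542 hr

Final: 0.15542 hr


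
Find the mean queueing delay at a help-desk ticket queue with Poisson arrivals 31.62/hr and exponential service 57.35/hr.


ρ = 31.62/57.35 = 0.5514
Wq = ρ/(μ−λ) = 0.5514/(57.35 − 31.62) = 0.5514/25.73 = 0.02143 hr

Final: 0.02143 hr


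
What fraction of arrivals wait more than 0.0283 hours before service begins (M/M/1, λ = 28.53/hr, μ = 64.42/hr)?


ρ = 28.53/64.42 = 0.4429
P(Wq > t) = ρ·e^{−(μ−λ)t} = 0.4429·e^{−1.0157}
= 0.4429·0.362154 = 0.160389

Final: 0.160389


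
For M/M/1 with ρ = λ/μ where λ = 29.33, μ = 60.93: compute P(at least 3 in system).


ρ = 29.33/60.93 = 0.4814
P(N ≥ n) = ρ^n = 0.4814^3 = 0.111543

Final: 0.111543


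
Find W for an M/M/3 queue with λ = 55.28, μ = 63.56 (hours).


a = 0.8697; ρ = 0.2899; P₀ = 0.416258
Lq = P₀·a^c·ρ/(c!(1−ρ)²) = 0.02624
Wq = Lq/λ = 0.02624/55.28 = 0.0004747 hr
W = Wq + 1/μ = 0.0004747 + 0.01573 = 0.01621 hr

Final: 0.01621 hr


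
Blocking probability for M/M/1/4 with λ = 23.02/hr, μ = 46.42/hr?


ρ = λ/μ = 23.02/46.42 = 0.4959
P_K = (1−ρ)ρ^K/(1−ρ^(K+1)) = (0.5041·0.060478)/(1 − 0.029992)
= 0.030487/0.970008 = 0.031429

Final: 0.031429


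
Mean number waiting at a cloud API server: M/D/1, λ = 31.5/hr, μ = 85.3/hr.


ρ = 31.5/85.3 = 0.3693
M/D/1: Lq = ρ²/(2(1−ρ)) = 0.1364/(2·0.6307) = 0.10811

Final: 0.10811


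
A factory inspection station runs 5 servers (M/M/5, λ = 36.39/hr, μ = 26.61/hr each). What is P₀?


a = λ/μ = 36.39/26.61 = 1.3675; ρ = a/c = 0.2735
Σ_{k=0}^{4} a^k/k! (terms k=0..4) = 1.00000 + 1.36753 + 0.93507 + 0.42625 + 0.14573 = 3.87457
Tail: a^5/(5!(1−ρ)) = 4.78284/(120·0.7265) = 0.05486
P₀ = 1/(3.87457 + 0.05486) = 1/3.92944 = 0.254489

Final: 0.254489


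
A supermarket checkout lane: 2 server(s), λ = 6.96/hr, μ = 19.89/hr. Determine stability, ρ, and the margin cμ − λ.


Total capacity cμ = 2·19.89 = 39.78/hr
ρ = λ/(cμ) = 6.96/39.78 = 0.1750
Stable ⇔ ρ < 1: YES
Spare capacity = cμ − λ = 39.78 − 6.96 = 32.82/hr

Final: ρ = 0.1750; stable; margin = 32.82/hr


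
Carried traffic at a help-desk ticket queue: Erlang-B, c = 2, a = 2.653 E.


B(2,2.653) = 0.490673 (Erlang-B)
Carried load = a(1 − B) = 2.653·(1 − 0.490673) = 2.653·0.509327 = 1.3512 E

Final: 1.3512 Erlangs


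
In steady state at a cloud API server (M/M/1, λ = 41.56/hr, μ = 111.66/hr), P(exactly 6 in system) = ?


ρ = 41.56/111.66 = 0.3722
P_n = (1−ρ)·ρ^n = (1 − 0.3722)·0.3722^6 = 0.6278·0.002659 = 0.001669

Final: 0.001669


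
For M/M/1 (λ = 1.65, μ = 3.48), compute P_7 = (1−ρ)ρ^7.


ρ = 1.65/3.48 = 0.4741
P_n = (1−ρ)·ρ^n = (1 − 0.4741)·0.4741^7 = 0.5259·0.005387 = 0.002833

Final: 0.002833


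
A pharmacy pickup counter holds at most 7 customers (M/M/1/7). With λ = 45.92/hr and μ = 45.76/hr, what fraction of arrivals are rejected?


ρ = λ/μ = 45.92/45.76 = 1.0035
P_K = (1−ρ)ρ^K/(1−ρ^(K+1)) = (-0.003497·1.024734)/(1 − 1.028317)
= -0.003583/-0.028317 = 0.126532

Final: 0.126532


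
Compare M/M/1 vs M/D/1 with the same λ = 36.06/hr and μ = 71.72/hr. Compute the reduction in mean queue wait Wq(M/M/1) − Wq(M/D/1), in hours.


ρ = 36.06/71.72 = 0.5028
Wq(M/M/1) = ρ/(μ−λ) = 0.5028/35.66 = 0.01410 hr
Wq(M/D/1) = ρ/(2(μ−λ)) = 0.007050 hr
Savings = 0.01410 − 0.007050 = 0.007050 hr

Final: 0.007050 hr


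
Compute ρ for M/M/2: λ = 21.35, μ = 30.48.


ρ = λ/(cμ) = 21.35/(2·30.48) = 21.35/60.96 = 0.3502

Final: 0.3502


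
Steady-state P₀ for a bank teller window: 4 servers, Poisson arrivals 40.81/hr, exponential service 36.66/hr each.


a = λ/μ = 40.81/36.66 = 1.1132; ρ = a/c = 0.2783
Σ_{k=0}^{3} a^k/k! (terms k=0..3) = 1.00000 + 1.11320 + 0.61961 + 0.22992 = 2.96273
Tail: a^4/(4!(1−ρ)) = 1.53567/(24·0.7217) = 0.08866
P₀ = 1/(2.96273 + 0.08866) = 1/3.05139 = 0.327720

Final: 0.327720


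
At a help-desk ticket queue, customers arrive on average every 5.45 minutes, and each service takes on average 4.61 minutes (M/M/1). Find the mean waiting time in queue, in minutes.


λ = 60/5.45 = 11.0092 /hr
μ = 60/4.61 = 13.0152 /hr
ρ = λ/μ = 11.0092/13.0152 = 0.8459
Wq = ρ/(μ−λ) = 0.8459/(13.0152−11.0092) = 0.42167 hr
In minutes: 0.42167·60 = 25.300 min

Final: 25.300 min


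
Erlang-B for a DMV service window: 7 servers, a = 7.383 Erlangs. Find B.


B(c,a) = (a^c/c!) / Σ_{k=0}^{c} a^k/k!
a^7/7! = 237.246352
Σ terms (k=0..7): 1.00000 + 7.38300 + 27.25434 + 67.07294 + 123.79988 + 182.80291 + 224.93898 + 237.24635 = 871.498403
B = 237.246352/871.498403 = 0.272228

Final: 0.272228


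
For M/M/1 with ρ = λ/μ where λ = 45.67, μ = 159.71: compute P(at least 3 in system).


ρ = 45.67/159.71 = 0.2860
P(N ≥ n) = ρ^n = 0.2860^3 = 0.023383

Final: 0.023383


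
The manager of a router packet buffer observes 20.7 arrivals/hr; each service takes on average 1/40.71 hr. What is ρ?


ρ = λ/μ = 20.7/40.71 = 0.5085

Final: 0.5085


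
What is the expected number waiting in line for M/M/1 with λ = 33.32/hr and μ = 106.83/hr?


ρ = 33.32/106.83 = 0.3119
Lq = ρ²/(1−ρ) = 0.09728/0.6881 = 0.1414

Final: 0.1414


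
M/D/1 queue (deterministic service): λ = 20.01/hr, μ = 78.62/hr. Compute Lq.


ρ = 20.01/78.62 = 0.2545
M/D/1: Lq = ρ²/(2(1−ρ)) = 0.06478/(2·0.7455) = 0.04345

Final: 0.04345


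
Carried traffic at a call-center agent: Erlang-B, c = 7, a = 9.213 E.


B(7,9.213) = 0.372182 (Erlang-B)
Carried load = a(1 − B) = 9.213·(1 − 0.372182) = 9.213·0.627818 = 5.7841 E

Final: 5.7841 Erlangs


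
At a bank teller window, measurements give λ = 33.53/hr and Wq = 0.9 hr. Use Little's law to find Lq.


Lq = λWq = 33.53·0.9 = 30.1770

Final: 30.1770


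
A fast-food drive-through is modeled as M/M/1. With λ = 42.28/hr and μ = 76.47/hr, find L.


ρ = λ/μ = 42.28/76.47 = 0.5529
L = ρ/(1−ρ) = 0.5529/(1 − 0.5529) = 0.5529/0.4471 = 1.2366

Final: 1.2366


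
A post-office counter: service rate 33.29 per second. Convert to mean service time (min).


Mean service time = 1/μ = 1/33.29 second = 0.03004 second
In minutes: 0.03004 × 0.0166667 = 0.0005007 min

Final: 0.0005007 min


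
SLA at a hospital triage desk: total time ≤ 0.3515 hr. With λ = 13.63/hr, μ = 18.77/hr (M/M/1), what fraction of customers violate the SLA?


W ~ Exponential(μ−λ) for M/M/1.
μ − λ = 18.77 − 13.63 = 5.1400
P(W > t) = e^{−(μ−λ)t} = e^{−1.8067} = 0.164193

Final: 0.164193


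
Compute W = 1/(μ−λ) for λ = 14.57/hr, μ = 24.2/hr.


W = 1/(μ−λ) = 1/(24.2 − 14.57) = 1/9.63 = 0.1038 hr

Final: 0.1038 hr


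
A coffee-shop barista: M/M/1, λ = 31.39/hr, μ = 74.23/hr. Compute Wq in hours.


ρ = 31.39/74.23 = 0.4229
Wq = ρ/(μ−λ) = 0.4229/(74.23 − 31.39) = 0.4229/42.84 = 0.009871 hr

Final: 0.009871 hr


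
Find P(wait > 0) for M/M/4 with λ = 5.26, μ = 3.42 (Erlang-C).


a = λ/μ = 1.5380; ρ = a/4 = 0.3845
P₀ = 0.212499 (from M/M/c formula)
C(c,a) = [a^c/(c!(1−ρ))]·P₀ = [5.59550/(24·0.6155)]·0.212499
= 0.37879·0.212499 = 0.080493

Final: 0.080493


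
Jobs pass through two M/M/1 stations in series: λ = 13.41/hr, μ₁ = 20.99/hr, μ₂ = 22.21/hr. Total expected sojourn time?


Each node sees arrival rate λ = 13.41/hr (tandem ⇒ throughput preserved).
W₁ = 1/(μ₁−λ) = 1/(20.99−13.41) = 0.13193 hr
W₂ = 1/(μ₂−λ) = 1/(22.21−13.41) = 0.11364 hr
W_total = W₁ + W₂ = 0.13193 + 0.11364 = 0.24556 hr

Final: 0.24556 hr


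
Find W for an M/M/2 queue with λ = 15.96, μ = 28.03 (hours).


a = 0.5694; ρ = 0.2847; P₀ = 0.556790
Lq = P₀·a^c·ρ/(c!(1−ρ)²) = 0.05022
Wq = Lq/λ = 0.05022/15.96 = 0.003147 hr
W = Wq + 1/μ = 0.003147 + 0.03568 = 0.03882 hr

Final: 0.03882 hr


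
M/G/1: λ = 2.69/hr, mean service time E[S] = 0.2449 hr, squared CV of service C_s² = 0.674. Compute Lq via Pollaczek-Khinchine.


ρ = λ·E[S] = 2.69·0.2449 = 0.6588
Lq = ρ²(1+C_s²)/(2(1−ρ)) = 0.4340·(1+0.674)/(2·0.3412)
= 0.4340·1.6740/0.6824 = 1.06457

Final: 1.06457


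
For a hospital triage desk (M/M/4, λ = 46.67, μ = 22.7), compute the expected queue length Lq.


a = λ/μ = 2.0559; ρ = a/4 = 0.5140
P₀ = 0.122706
Lq = P₀·a^c·ρ / (c!·(1−ρ)²) = 0.122706·17.86684·0.5140/(24·0.23621)
= 0.19877

Final: 0.19877


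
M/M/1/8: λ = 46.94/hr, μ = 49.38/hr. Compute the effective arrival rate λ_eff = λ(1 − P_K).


ρ = 0.9506; P_K = (1−ρ)ρ^8/(1−ρ^9) = 0.089953
λ_eff = λ(1 − P_K) = 46.94·(1 − 0.089953) = 46.94·0.910047 = 42.7176 /hr

Final: 42.7176 /hr


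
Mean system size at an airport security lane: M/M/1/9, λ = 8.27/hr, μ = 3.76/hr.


ρ = 8.27/3.76 = 2.1995
L = ρ[1 − (K+1)ρ^K + Kρ^(K+1)] / [(1−ρ)(1−ρ^(K+1))]
Numerator: 2.1995·(1 − 10·1204.644721 + 9·2649.577617) = 25955.375963
Denominator: (-1.1995)·(-2648.577617) = 3176.884322
L = 25955.375963/3176.884322 = 8.1701

Final: 8.1701


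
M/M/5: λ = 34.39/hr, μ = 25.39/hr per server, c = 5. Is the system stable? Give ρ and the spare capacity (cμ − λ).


Total capacity cμ = 5·25.39 = 126.95/hr
ρ = λ/(cμ) = 34.39/126.95 = 0.2709
Stable ⇔ ρ < 1: YES
Spare capacity = cμ − λ = 126.95 − 34.39 = 92.56/hr

Final: ρ = 0.2709; stable; margin = 92.56/hr


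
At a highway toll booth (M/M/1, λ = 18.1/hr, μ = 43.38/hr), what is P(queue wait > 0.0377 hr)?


ρ = 18.1/43.38 = 0.4172
P(Wq > t) = ρ·e^{−(μ−λ)t} = 0.4172·e^{−0.9531}
= 0.4172·0.385561 = 0.160873

Final: 0.160873


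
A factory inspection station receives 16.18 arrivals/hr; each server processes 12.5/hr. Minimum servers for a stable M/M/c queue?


Stability requires cμ > λ ⇔ c > λ/μ.
λ/μ = 16.18/12.5 = 1.2944
Minimum integer c = ⌊1.2944⌋ + 1 = 2
Check: 2·12.5 = 25.00 > 16.18, while 1·12.5 = 12.50 ≤ 16.18

Final: 2 servers


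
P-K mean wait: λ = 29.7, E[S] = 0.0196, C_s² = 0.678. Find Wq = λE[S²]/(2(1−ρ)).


ρ = λ·E[S] = 29.7·0.0196 = 0.5821
E[S²] = E[S]²(1+C_s²) = 0.0196²·(1+0.678) = 0.0006446
Wq = λ·E[S²]/(2(1−ρ)) = 29.7·0.0006446/(2·0.4179) = 0.02291 hr

Final: 0.02291 hr


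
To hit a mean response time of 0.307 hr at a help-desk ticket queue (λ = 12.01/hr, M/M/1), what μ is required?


W = 1/(μ−λ) ⇒ μ − λ = 1/W = 1/0.307 = 3.2573
μ = λ + 1/W = 12.01 + 3.2573 = 15.2673 per hr

Final: 15.2673 /hr


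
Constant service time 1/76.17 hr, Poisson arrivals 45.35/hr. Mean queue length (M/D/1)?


ρ = 45.35/76.17 = 0.5954
M/D/1: Lq = ρ²/(2(1−ρ)) = 0.3545/(2·0.4046) = 0.43803

Final: 0.43803


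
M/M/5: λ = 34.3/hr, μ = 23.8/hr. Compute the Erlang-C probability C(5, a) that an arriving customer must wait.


a = λ/μ = 1.4412; ρ = a/5 = 0.2882
P₀ = 0.236346 (from M/M/c formula)
C(c,a) = [a^c/(c!(1−ρ))]·P₀ = [6.21707/(120·0.7118)]·0.236346
= 0.07279·0.236346 = 0.017203

Final: 0.017203


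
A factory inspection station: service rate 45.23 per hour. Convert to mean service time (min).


Mean service time = 1/μ = 1/45.23 hour = 0.02211 hour
In minutes: 0.02211 × 60 = 1.3266 min

Final: 1.3266 min


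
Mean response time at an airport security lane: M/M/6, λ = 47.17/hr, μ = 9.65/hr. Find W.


a = 4.8881; ρ = 0.8147; P₀ = 0.005360
Lq = P₀·a^c·ρ/(c!(1−ρ)²) = 2.40878
Wq = Lq/λ = 2.40878/47.17 = 0.05107 hr
W = Wq + 1/μ = 0.05107 + 0.10363 = 0.15469 hr

Final: 0.15469 hr


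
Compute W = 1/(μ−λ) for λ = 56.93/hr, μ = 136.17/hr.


W = 1/(μ−λ) = 1/(136.17 − 56.93) = 1/79.24 = 0.01262 hr

Final: 0.01262 hr


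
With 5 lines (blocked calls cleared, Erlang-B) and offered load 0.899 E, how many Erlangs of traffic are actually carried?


B(5,0.899) = 0.001992 (Erlang-B)
Carried load = a(1 − B) = 0.899·(1 − 0.001992) = 0.899·0.998008 = 0.8972 E

Final: 0.8972 Erlangs


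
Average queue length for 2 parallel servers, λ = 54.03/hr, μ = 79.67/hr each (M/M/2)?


a = λ/μ = 0.6782; ρ = a/2 = 0.3391
P₀ = 0.493556
Lq = P₀·a^c·ρ / (c!·(1−ρ)²) = 0.493556·0.45992·0.3391/(2·0.43681)
= 0.08811

Final: 0.08811


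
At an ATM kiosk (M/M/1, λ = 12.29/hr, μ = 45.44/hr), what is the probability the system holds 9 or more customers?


ρ = 12.29/45.44 = 0.2705
P(N ≥ n) = ρ^n = 0.2705^9 = 0.000007745

Final: 0.000007745


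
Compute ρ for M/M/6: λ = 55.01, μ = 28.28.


ρ = λ/(cμ) = 55.01/(6·28.28) = 55.01/169.68 = 0.3242

Final: 0.3242


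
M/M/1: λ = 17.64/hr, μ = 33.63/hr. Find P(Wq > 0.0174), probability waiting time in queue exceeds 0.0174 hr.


ρ = 17.64/33.63 = 0.5245
P(Wq > t) = ρ·e^{−(μ−λ)t} = 0.5245·e^{−0.2782}
= 0.5245·0.757126 = 0.397136

Final: 0.397136


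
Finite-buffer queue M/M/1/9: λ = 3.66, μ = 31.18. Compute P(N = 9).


ρ = λ/μ = 3.66/31.18 = 0.1174
P_K = (1−ρ)ρ^K/(1−ρ^(K+1)) = (0.8826·0.000000004231)/(1 − 4.966e-10)
= 0.000000003734/1.000000 = 0.000000003734

Final: 0.000000003734


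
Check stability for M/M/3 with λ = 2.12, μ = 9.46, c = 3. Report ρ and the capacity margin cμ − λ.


Total capacity cμ = 3·9.46 = 28.38/hr
ρ = λ/(cμ) = 2.12/28.38 = 0.07470
Stable ⇔ ρ < 1: YES
Spare capacity = cμ − λ = 28.38 − 2.12 = 26.26/hr

Final: ρ = 0.07470; stable; margin = 26.26/hr


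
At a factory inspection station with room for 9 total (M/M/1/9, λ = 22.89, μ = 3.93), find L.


ρ = 22.89/3.93 = 5.8244
L = ρ[1 − (K+1)ρ^K + Kρ^(K+1)] / [(1−ρ)(1−ρ^(K+1))]
Numerator: 5.8244·(1 − 10·7713991.938870 + 9·44929586.636318) = 1905906211.458182
Denominator: (-4.8244)·(-44929585.636318) = 216759527.650025
L = 1905906211.458182/216759527.650025 = 8.7927

Final: 8.7927


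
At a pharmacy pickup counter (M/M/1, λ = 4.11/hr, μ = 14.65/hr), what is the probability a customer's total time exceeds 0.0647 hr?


W ~ Exponential(μ−λ) for M/M/1.
μ − λ = 14.65 − 4.11 = 10.5400
P(W > t) = e^{−(μ−λ)t} = e^{−0.6819} = 0.505636

Final: 0.505636


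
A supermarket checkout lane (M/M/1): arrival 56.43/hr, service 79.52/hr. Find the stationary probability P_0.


ρ = 56.43/79.52 = 0.7096
P_n = (1−ρ)·ρ^n = (1 − 0.7096)·0.7096^0 = 0.2904·1.000000 = 0.290367

Final: 0.290367


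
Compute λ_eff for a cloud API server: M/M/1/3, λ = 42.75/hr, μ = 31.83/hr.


ρ = 1.3431; P_K = (1−ρ)ρ^3/(1−ρ^4) = 0.368773
λ_eff = λ(1 − P_K) = 42.75·(1 − 0.368773) = 42.75·0.631227 = 26.9850 /hr

Final: 26.9850 /hr


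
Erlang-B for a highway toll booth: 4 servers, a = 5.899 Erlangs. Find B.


B(c,a) = (a^c/c!) / Σ_{k=0}^{c} a^k/k!
a^4/4! = 50.454783
Σ terms (k=0..4): 1.00000 + 5.89900 + 17.39910 + 34.21243 + 50.45478 = 108.965315
B = 50.454783/108.965315 = 0.463035

Final: 0.463035


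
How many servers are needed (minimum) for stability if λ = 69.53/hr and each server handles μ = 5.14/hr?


Stability requires cμ > λ ⇔ c > λ/μ.
λ/μ = 69.53/5.14 = 13.5272
Minimum integer c = ⌊13.5272⌋ + 1 = 14
Check: 14·5.14 = 71.96 > 69.53, while 13·5.14 = 66.82 ≤ 69.53

Final: 14 servers


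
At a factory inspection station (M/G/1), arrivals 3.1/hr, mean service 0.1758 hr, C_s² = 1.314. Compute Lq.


ρ = λ·E[S] = 3.1·0.1758 = 0.5450
Lq = ρ²(1+C_s²)/(2(1−ρ)) = 0.2970·(1+1.314)/(2·0.4550)
= 0.2970·2.3140/0.9100 = 0.75520

Final: 0.75520


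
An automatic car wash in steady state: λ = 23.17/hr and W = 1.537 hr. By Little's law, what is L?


L = λW = 23.17·1.537 = 35.6123

Final: 35.6123


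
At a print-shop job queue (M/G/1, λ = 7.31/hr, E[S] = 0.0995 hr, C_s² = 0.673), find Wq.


ρ = λ·E[S] = 7.31·0.0995 = 0.7273
E[S²] = E[S]²(1+C_s²) = 0.0995²·(1+0.673) = 0.016563
Wq = λ·E[S²]/(2(1−ρ)) = 7.31·0.016563/(2·0.2727) = 0.22203 hr

Final: 0.22203 hr


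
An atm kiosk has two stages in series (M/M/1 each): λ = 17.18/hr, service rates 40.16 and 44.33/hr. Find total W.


Each node sees arrival rate λ = 17.18/hr (tandem ⇒ throughput preserved).
W₁ = 1/(μ₁−λ) = 1/(40.16−17.18) = 0.04352 hr
W₂ = 1/(μ₂−λ) = 1/(44.33−17.18) = 0.03683 hr
W_total = W₁ + W₂ = 0.04352 + 0.03683 = 0.08035 hr

Final: 0.08035 hr


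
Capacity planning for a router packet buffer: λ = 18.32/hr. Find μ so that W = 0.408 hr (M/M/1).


W = 1/(μ−λ) ⇒ μ − λ = 1/W = 1/0.408 = 2.4510
μ = λ + 1/W = 18.32 + 2.4510 = 20.7710 per hr

Final: 20.7710 /hr


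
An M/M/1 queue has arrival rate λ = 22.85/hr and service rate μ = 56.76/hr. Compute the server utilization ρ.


ρ = λ/μ = 22.85/56.76 = 0.4026

Final: 0.4026


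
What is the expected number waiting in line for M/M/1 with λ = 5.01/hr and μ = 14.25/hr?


ρ = 5.01/14.25 = 0.3516
Lq = ρ²/(1−ρ) = 0.1236/0.6484 = 0.1906

Final: 0.1906


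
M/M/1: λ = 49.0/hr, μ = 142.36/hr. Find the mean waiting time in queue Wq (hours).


ρ = 49.0/142.36 = 0.3442
Wq = ρ/(μ−λ) = 0.3442/(142.36 − 49.0) = 0.3442/93.36 = 0.003687 hr

Final: 0.003687 hr


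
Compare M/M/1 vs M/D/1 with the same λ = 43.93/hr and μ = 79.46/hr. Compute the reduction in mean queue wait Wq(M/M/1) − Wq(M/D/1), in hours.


ρ = 43.93/79.46 = 0.5529
Wq(M/M/1) = ρ/(μ−λ) = 0.5529/35.53 = 0.01556 hr
Wq(M/D/1) = ρ/(2(μ−λ)) = 0.007780 hr
Savings = 0.01556 − 0.007780 = 0.007780 hr

Final: 0.007780 hr


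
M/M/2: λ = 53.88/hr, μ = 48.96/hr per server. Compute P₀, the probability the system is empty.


a = λ/μ = 53.88/48.96 = 1.1005; ρ = a/c = 0.5502
Σ_{k=0}^{1} a^k/k! (terms k=0..1) = 1.00000 + 1.10049 = 2.10049
Tail: a^2/(2!(1−ρ)) = 1.21108/(2·0.4498) = 1.34638
P₀ = 1/(2.10049 + 1.34638) = 1/3.44687 = 0.290119

Final: 0.290119


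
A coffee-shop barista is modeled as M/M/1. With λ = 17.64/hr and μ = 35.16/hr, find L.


ρ = λ/μ = 17.64/35.16 = 0.5017
L = ρ/(1−ρ) = 0.5017/(1 − 0.5017) = 0.5017/0.4983 = 1.0068

Final: 1.0068


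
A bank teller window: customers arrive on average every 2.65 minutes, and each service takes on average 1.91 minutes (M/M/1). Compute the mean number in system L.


λ = 60/2.65 = 22.6415 /hr
μ = 60/1.91 = 31.4136 /hr
ρ = λ/μ = 22.6415/31.4136 = 0.7208
L = ρ/(1−ρ) = 0.7208/0.2792 = 2.5811

Final: 2.5811


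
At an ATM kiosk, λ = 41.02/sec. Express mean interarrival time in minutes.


Mean interarrival time = 1/λ = 1/41.02 second = 0.02438 second
In minutes: 0.02438 × 0.0166667 = 0.0004063 min

Final: 0.0004063 min


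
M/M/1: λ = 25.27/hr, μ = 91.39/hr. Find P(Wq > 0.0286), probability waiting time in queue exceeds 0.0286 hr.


ρ = 25.27/91.39 = 0.2765
P(Wq > t) = ρ·e^{−(μ−λ)t} = 0.2765·e^{−1.8910}
= 0.2765·0.150916 = 0.041729

Final: 0.041729


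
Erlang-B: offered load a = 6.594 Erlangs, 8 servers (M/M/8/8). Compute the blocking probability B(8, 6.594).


B(c,a) = (a^c/c!) / Σ_{k=0}^{c} a^k/k!
a^8/8! = 88.648424
Σ terms (k=0..8): 1.00000 + 6.59400 + 21.74042 + 47.78544 + 78.77430 + 103.88754 + 114.17241 + 107.55041 + 88.64842 = 570.152934
B = 88.648424/570.152934 = 0.155482

Final: 0.155482


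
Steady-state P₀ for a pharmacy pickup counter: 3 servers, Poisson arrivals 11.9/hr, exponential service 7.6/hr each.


a = λ/μ = 11.9/7.6 = 1.5658; ρ = a/c = 0.5219
Σ_{k=0}^{2} a^k/k! (terms k=0..2) = 1.00000 + 1.56579 + 1.22585 = 3.79164
Tail: a^3/(3!(1−ρ)) = 3.83884/(6·0.4781) = 1.33831
P₀ = 1/(3.79164 + 1.33831) = 1/5.12995 = 0.194934

Final: 0.194934


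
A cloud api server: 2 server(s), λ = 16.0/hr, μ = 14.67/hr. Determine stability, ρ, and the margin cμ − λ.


Total capacity cμ = 2·14.67 = 29.34/hr
ρ = λ/(cμ) = 16.0/29.34 = 0.5453
Stable ⇔ ρ < 1: YES
Spare capacity = cμ − λ = 29.34 − 16.0 = 13.34/hr

Final: ρ = 0.5453; stable; margin = 13.34/hr


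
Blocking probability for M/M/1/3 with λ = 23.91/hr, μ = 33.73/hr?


ρ = λ/μ = 23.91/33.73 = 0.7089
P_K = (1−ρ)ρ^K/(1−ρ^(K+1)) = (0.2911·0.356197)/(1 − 0.252495)
= 0.103701/0.747505 = 0.138730

Final: 0.138730


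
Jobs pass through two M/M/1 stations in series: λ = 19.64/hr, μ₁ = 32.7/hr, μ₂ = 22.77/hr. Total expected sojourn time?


Each node sees arrival rate λ = 19.64/hr (tandem ⇒ throughput preserved).
W₁ = 1/(μ₁−λ) = 1/(32.7−19.64) = 0.07657 hr
W₂ = 1/(μ₂−λ) = 1/(22.77−19.64) = 0.31949 hr
W_total = W₁ + W₂ = 0.07657 + 0.31949 = 0.39606 hr

Final: 0.39606 hr


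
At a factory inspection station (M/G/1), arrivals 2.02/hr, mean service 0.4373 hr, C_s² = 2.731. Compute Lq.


ρ = λ·E[S] = 2.02·0.4373 = 0.8833
Lq = ρ²(1+C_s²)/(2(1−ρ)) = 0.7803·(1+2.731)/(2·0.1167)
= 0.7803·3.7310/0.2333 = 12.47835

Final: 12.47835


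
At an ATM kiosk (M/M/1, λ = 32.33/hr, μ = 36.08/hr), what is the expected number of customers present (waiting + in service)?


ρ = λ/μ = 32.33/36.08 = 0.8961
L = ρ/(1−ρ) = 0.8961/(1 − 0.8961) = 0.8961/0.1039 = 8.6213

Final: 8.6213


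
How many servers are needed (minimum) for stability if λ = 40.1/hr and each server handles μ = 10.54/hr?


Stability requires cμ > λ ⇔ c > λ/μ.
λ/μ = 40.1/10.54 = 3.8046
Minimum integer c = ⌊3.8046⌋ + 1 = 4
Check: 4·10.54 = 42.16 > 40.1, while 3·10.54 = 31.62 ≤ 40.1

Final: 4 servers


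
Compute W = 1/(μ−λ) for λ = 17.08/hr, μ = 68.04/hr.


W = 1/(μ−λ) = 1/(68.04 − 17.08) = 1/50.96 = 0.01962 hr

Final: 0.01962 hr


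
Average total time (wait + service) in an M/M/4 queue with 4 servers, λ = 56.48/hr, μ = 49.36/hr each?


a = 1.1442; ρ = 0.2861; P₀ = 0.317598
Lq = P₀·a^c·ρ/(c!(1−ρ)²) = 0.01273
Wq = Lq/λ = 0.01273/56.48 = 0.0002254 hr
W = Wq + 1/μ = 0.0002254 + 0.02026 = 0.02048 hr

Final: 0.02048 hr


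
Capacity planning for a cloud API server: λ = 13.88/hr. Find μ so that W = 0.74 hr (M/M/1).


W = 1/(μ−λ) ⇒ μ − λ = 1/W = 1/0.74 = 1.3514
μ = λ + 1/W = 13.88 + 1.3514 = 15.2314 per hr

Final: 15.2314 /hr


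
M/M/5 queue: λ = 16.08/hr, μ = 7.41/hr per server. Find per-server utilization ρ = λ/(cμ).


ρ = λ/(cμ) = 16.08/(5·7.41) = 16.08/37.05 = 0.4340

Final: 0.4340


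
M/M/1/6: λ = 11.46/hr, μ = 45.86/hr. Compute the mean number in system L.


ρ = 11.46/45.86 = 0.2499
L = ρ[1 − (K+1)ρ^K + Kρ^(K+1)] / [(1−ρ)(1−ρ^(K+1))]
Numerator: 0.2499·(1 − 7·0.0002435 + 6·0.00006085) = 0.249556
Denominator: (0.7501)·(0.999939) = 0.750063
L = 0.249556/0.750063 = 0.3327

Final: 0.3327


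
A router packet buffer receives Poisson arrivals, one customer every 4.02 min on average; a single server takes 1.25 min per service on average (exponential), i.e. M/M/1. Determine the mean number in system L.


λ = 60/4.02 = 14.9254 /hr
μ = 60/1.25 = 48.0000 /hr
ρ = λ/μ = 14.9254/48.0000 = 0.3109
L = ρ/(1−ρ) = 0.3109/0.6891 = 0.4513

Final: 0.4513


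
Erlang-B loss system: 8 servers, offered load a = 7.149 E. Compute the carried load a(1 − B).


B(8,7.149) = 0.187386 (Erlang-B)
Carried load = a(1 − B) = 7.149·(1 − 0.187386) = 7.149·0.812614 = 5.8094 E

Final: 5.8094 Erlangs


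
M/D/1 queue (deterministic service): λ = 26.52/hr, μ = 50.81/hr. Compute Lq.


ρ = 26.52/50.81 = 0.5219
M/D/1: Lq = ρ²/(2(1−ρ)) = 0.2724/(2·0.4781) = 0.28493

Final: 0.28493


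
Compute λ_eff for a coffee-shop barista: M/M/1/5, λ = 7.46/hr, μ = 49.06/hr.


ρ = 0.1521; P_K = (1−ρ)ρ^5/(1−ρ^6) = 0.00006893
λ_eff = λ(1 − P_K) = 7.46·(1 − 0.00006893) = 7.46·0.999931 = 7.4595 /hr

Final: 7.4595 /hr


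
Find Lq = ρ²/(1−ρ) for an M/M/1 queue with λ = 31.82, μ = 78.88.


ρ = 31.82/78.88 = 0.4034
Lq = ρ²/(1−ρ) = 0.1627/0.5966 = 0.2728

Final: 0.2728


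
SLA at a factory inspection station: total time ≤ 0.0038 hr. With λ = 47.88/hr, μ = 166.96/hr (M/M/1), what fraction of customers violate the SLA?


W ~ Exponential(μ−λ) for M/M/1.
μ − λ = 166.96 − 47.88 = 119.0800
P(W > t) = e^{−(μ−λ)t} = e^{−0.4525} = 0.636034

Final: 0.636034


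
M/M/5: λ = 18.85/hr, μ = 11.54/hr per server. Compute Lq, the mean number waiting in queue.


a = λ/μ = 1.6334; ρ = a/5 = 0.3267
P₀ = 0.194762
Lq = P₀·a^c·ρ / (c!·(1−ρ)²) = 0.194762·11.62861·0.3267/(120·0.45335)
= 0.01360

Final: 0.01360


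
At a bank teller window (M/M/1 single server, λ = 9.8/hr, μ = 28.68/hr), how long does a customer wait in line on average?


ρ = 9.8/28.68 = 0.3417
Wq = ρ/(μ−λ) = 0.3417/(28.68 − 9.8) = 0.3417/18.88 = 0.01810 hr

Final: 0.01810 hr


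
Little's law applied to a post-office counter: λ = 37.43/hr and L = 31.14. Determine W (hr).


W = L/λ = 31.14/37.43 = 0.8320 hr

Final: 0.8320 hr


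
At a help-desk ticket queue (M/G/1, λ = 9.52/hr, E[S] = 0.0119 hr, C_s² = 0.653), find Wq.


ρ = λ·E[S] = 9.52·0.0119 = 0.1133
E[S²] = E[S]²(1+C_s²) = 0.0119²·(1+0.653) = 0.0002341
Wq = λ·E[S²]/(2(1−ρ)) = 9.52·0.0002341/(2·0.8867) = 0.001257 hr

Final: 0.001257 hr


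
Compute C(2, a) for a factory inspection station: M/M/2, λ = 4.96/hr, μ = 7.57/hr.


a = λ/μ = 0.6552; ρ = a/2 = 0.3276
P₀ = 0.506468 (from M/M/c formula)
C(c,a) = [a^c/(c!(1−ρ))]·P₀ = [0.42931/(2·0.6724)]·0.506468
= 0.31924·0.506468 = 0.161686

Final: 0.161686


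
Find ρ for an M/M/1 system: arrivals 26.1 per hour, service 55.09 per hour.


ρ = λ/μ = 26.1/55.09 = 0.4738

Final: 0.4738


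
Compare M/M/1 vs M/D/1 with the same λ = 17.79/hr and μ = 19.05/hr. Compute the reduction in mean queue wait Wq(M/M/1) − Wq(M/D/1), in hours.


ρ = 17.79/19.05 = 0.9339
Wq(M/M/1) = ρ/(μ−λ) = 0.9339/1.26 = 0.74116 hr
Wq(M/D/1) = ρ/(2(μ−λ)) = 0.37058 hr
Savings = 0.74116 − 0.37058 = 0.37058 hr

Final: 0.37058 hr


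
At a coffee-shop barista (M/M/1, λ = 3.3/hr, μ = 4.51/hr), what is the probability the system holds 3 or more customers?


ρ = 3.3/4.51 = 0.7317
P(N ≥ n) = ρ^n = 0.7317^3 = 0.391753

Final: 0.391753


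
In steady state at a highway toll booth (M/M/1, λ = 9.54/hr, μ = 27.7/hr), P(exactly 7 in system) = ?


ρ = 9.54/27.7 = 0.3444
P_n = (1−ρ)·ρ^n = (1 − 0.3444)·0.3444^7 = 0.6556·0.0005748 = 0.0003768

Final: 0.0003768


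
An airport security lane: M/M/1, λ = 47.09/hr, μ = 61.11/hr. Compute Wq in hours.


ρ = 47.09/61.11 = 0.7706
Wq = ρ/(μ−λ) = 0.7706/(61.11 − 47.09) = 0.7706/14.02 = 0.05496 hr

Final: 0.05496 hr


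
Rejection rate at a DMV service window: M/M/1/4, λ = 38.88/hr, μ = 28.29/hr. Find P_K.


ρ = λ/μ = 38.88/28.29 = 1.3743
P_K = (1−ρ)ρ^K/(1−ρ^(K+1)) = (-0.3743·3.567576)/(1 − 4.903053)
= -1.335476/-3.903053 = 0.342162

Final: 0.342162


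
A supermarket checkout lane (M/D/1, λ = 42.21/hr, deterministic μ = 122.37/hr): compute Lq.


ρ = 42.21/122.37 = 0.3449
M/D/1: Lq = ρ²/(2(1−ρ)) = 0.1190/(2·0.6551) = 0.09082

Final: 0.09082


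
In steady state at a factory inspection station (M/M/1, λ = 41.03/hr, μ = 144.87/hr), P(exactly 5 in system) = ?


ρ = 41.03/144.87 = 0.2832
P_n = (1−ρ)·ρ^n = (1 − 0.2832)·0.2832^5 = 0.7168·0.001822 = 0.001306

Final: 0.001306


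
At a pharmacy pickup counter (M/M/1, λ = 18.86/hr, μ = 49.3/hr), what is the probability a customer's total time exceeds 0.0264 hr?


W ~ Exponential(μ−λ) for M/M/1.
μ − λ = 49.3 − 18.86 = 30.4400
P(W > t) = e^{−(μ−λ)t} = e^{−0.8036} = 0.447707

Final: 0.447707


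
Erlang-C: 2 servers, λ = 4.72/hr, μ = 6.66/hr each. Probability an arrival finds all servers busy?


a = λ/μ = 0.7087; ρ = a/2 = 0.3544
P₀ = 0.476718 (from M/M/c formula)
C(c,a) = [a^c/(c!(1−ρ))]·P₀ = [0.50227/(2·0.6456)]·0.476718
= 0.38897·0.476718 = 0.185427

Final: 0.185427


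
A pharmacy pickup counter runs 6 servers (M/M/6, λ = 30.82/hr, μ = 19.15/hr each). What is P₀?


a = λ/μ = 30.82/19.15 = 1.6094; ρ = a/c = 0.2682
Σ_{k=0}^{5} a^k/k! (terms k=0..5) = 1.00000 + 1.60940 + 1.29508 + 0.69477 + 0.27954 + 0.08998 = 4.96877
Tail: a^6/(6!(1−ρ)) = 17.37733/(720·0.7318) = 0.03298
P₀ = 1/(4.96877 + 0.03298) = 1/5.00175 = 0.199930

Final: 0.199930


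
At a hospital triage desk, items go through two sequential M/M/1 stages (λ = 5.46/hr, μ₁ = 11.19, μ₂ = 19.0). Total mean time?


Each node sees arrival rate λ = 5.46/hr (tandem ⇒ throughput preserved).
W₁ = 1/(μ₁−λ) = 1/(11.19−5.46) = 0.17452 hr
W₂ = 1/(μ₂−λ) = 1/(19.0−5.46) = 0.07386 hr
W_total = W₁ + W₂ = 0.17452 + 0.07386 = 0.24838 hr

Final: 0.24838 hr


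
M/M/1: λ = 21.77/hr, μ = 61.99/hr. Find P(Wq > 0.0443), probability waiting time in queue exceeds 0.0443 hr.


ρ = 21.77/61.99 = 0.3512
P(Wq > t) = ρ·e^{−(μ−λ)t} = 0.3512·e^{−1.7817}
= 0.3512·0.168344 = 0.059120

Final: 0.059120


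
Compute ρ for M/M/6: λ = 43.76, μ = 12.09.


ρ = λ/(cμ) = 43.76/(6·12.09) = 43.76/72.54 = 0.6033

Final: 0.6033


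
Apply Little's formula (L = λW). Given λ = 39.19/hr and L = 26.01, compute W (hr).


W = L/λ = 26.01/39.19 = 0.6637 hr

Final: 0.6637 hr


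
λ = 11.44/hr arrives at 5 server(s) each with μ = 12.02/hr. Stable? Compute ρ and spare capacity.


Total capacity cμ = 5·12.02 = 60.10/hr
ρ = λ/(cμ) = 11.44/60.10 = 0.1903
Stable ⇔ ρ < 1: YES
Spare capacity = cμ − λ = 60.10 − 11.44 = 48.66/hr

Final: ρ = 0.1903; stable; margin = 48.66/hr


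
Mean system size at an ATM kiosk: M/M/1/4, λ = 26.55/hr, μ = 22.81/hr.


ρ = 26.55/22.81 = 1.1640
L = ρ[1 − (K+1)ρ^K + Kρ^(K+1)] / [(1−ρ)(1−ρ^(K+1))]
Numerator: 1.1640·(1 − 5·1.835511 + 4·2.136467) = 0.428704
Denominator: (-0.1640)·(-1.136467) = 0.186339
L = 0.428704/0.186339 = 2.3007

Final: 2.3007


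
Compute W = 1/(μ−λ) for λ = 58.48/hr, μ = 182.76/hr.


W = 1/(μ−λ) = 1/(182.76 − 58.48) = 1/124.28 = 0.008046 hr

Final: 0.008046 hr


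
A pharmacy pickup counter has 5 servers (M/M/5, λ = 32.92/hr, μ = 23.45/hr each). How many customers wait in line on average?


a = λ/μ = 1.4038; ρ = a/5 = 0.2808
P₀ = 0.245379
Lq = P₀·a^c·ρ / (c!·(1−ρ)²) = 0.245379·5.45236·0.2808/(120·0.51730)
= 0.006051

Final: 0.006051


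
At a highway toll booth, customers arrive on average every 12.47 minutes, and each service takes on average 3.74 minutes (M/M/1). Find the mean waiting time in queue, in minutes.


λ = 60/12.47 = 4.8115 /hr
μ = 60/3.74 = 16.0428 /hr
ρ = λ/μ = 4.8115/16.0428 = 0.2999
Wq = ρ/(μ−λ) = 0.2999/(16.0428−4.8115) = 0.02670 hr
In minutes: 0.02670·60 = 1.602 min

Final: 1.602 min


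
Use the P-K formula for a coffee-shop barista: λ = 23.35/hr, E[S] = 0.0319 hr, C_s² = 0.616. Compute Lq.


ρ = λ·E[S] = 23.35·0.0319 = 0.7449
Lq = ρ²(1+C_s²)/(2(1−ρ)) = 0.5548·(1+0.616)/(2·0.2551)
= 0.5548·1.6160/0.5103 = 1.75710

Final: 1.75710


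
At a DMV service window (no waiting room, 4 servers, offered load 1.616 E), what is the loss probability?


B(c,a) = (a^c/c!) / Σ_{k=0}^{c} a^k/k!
a^4/4! = 0.284154
Σ terms (k=0..4): 1.00000 + 1.61600 + 1.30573 + 0.70335 + 0.28415 = 4.909234
B = 0.284154/4.909234 = 0.057882

Final: 0.057882


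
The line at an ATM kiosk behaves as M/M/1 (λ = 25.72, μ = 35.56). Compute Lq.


ρ = 25.72/35.56 = 0.7233
Lq = ρ²/(1−ρ) = 0.5231/0.2767 = 1.8905

Final: 1.8905


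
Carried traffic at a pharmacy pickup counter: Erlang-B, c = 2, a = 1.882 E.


B(2,1.882) = 0.380610 (Erlang-B)
Carried load = a(1 − B) = 1.882·(1 − 0.380610) = 1.882·0.619390 = 1.1657 E

Final: 1.1657 Erlangs


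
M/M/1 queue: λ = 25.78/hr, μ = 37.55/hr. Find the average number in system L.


ρ = λ/μ = 25.78/37.55 = 0.6866
L = ρ/(1−ρ) = 0.6866/(1 − 0.6866) = 0.6866/0.3134 = 2.1903

Final: 2.1903


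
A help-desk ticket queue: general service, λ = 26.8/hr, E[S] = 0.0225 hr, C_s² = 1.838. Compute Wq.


ρ = λ·E[S] = 26.8·0.0225 = 0.6030
E[S²] = E[S]²(1+C_s²) = 0.0225²·(1+1.838) = 0.001437
Wq = λ·E[S²]/(2(1−ρ)) = 26.8·0.001437/(2·0.3970) = 0.04849 hr

Final: 0.04849 hr


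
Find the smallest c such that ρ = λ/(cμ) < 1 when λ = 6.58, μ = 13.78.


Stability requires cμ > λ ⇔ c > λ/μ.
λ/μ = 6.58/13.78 = 0.4775
Minimum integer c = ⌊0.4775⌋ + 1 = 1
Check: 1·13.78 = 13.78 > 6.58, while 0·13.78 = 0.00 ≤ 6.58

Final: 1 servers


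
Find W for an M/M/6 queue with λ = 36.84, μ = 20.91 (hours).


a = 1.7618; ρ = 0.2936; P₀ = 0.171612
Lq = P₀·a^c·ρ/(c!(1−ρ)²) = 0.004195
Wq = Lq/λ = 0.004195/36.84 = 0.0001139 hr
W = Wq + 1/μ = 0.0001139 + 0.04782 = 0.04794 hr

Final: 0.04794 hr


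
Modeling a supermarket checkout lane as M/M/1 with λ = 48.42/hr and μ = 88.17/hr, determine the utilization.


ρ = λ/μ = 48.42/88.17 = 0.5492

Final: 0.5492


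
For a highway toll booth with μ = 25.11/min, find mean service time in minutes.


Mean service time = 1/μ = 1/25.11 minute = 0.03982 minute
In minutes: 0.03982 × 1 = 0.03982 min

Final: 0.03982 min


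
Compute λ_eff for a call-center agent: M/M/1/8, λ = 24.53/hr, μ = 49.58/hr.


ρ = 0.4948; P_K = (1−ρ)ρ^8/(1−ρ^9) = 0.001817
λ_eff = λ(1 − P_K) = 24.53·(1 − 0.001817) = 24.53·0.998183 = 24.4854 /hr

Final: 24.4854 /hr


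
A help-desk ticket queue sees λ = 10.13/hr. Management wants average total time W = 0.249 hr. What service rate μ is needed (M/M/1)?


W = 1/(μ−λ) ⇒ μ − λ = 1/W = 1/0.249 = 4.0161
μ = λ + 1/W = 10.13 + 4.0161 = 14.1461 per hr

Final: 14.1461 /hr


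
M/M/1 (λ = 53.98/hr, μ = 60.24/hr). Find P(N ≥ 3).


ρ = 53.98/60.24 = 0.8961
P(N ≥ n) = ρ^n = 0.8961^3 = 0.719521

Final: 0.719521


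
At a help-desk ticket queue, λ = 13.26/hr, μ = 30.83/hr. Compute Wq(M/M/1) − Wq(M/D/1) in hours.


ρ = 13.26/30.83 = 0.4301
Wq(M/M/1) = ρ/(μ−λ) = 0.4301/17.57 = 0.02448 hr
Wq(M/D/1) = ρ/(2(μ−λ)) = 0.01224 hr
Savings = 0.02448 − 0.01224 = 0.01224 hr

Final: 0.01224 hr


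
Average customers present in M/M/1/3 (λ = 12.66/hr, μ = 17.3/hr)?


ρ = 12.66/17.3 = 0.7318
L = ρ[1 − (K+1)ρ^K + Kρ^(K+1)] / [(1−ρ)(1−ρ^(K+1))]
Numerator: 0.7318·(1 − 4·0.391889 + 3·0.286781) = 0.214260
Denominator: (0.2682)·(0.713219) = 0.191291
L = 0.214260/0.191291 = 1.1201

Final: 1.1201


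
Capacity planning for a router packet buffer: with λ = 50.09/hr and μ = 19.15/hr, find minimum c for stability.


Stability requires cμ > λ ⇔ c > λ/μ.
λ/μ = 50.09/19.15 = 2.6157
Minimum integer c = ⌊2.6157⌋ + 1 = 3
Check: 3·19.15 = 57.45 > 50.09, while 2·19.15 = 38.30 ≤ 50.09

Final: 3 servers


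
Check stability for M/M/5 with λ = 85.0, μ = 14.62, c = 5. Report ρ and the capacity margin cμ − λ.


Total capacity cμ = 5·14.62 = 73.10/hr
ρ = λ/(cμ) = 85.0/73.10 = 1.1628
Stable ⇔ ρ < 1: NO
Spare capacity = cμ − λ = 73.10 − 85.0 = -11.90/hr

Final: ρ = 1.1628; unstable; margin = -11.90/hr
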